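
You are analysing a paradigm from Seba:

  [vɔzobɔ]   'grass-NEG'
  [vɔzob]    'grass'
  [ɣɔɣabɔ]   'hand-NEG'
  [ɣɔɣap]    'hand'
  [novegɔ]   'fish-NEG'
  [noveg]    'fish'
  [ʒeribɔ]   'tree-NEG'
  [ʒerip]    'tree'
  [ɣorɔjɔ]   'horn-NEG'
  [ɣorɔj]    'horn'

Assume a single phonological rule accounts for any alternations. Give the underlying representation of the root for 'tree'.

/ʒerip/

The root 'tree' surfaces as [ʒeribɔ] and [ʒerip], with a stem-final [b] ~ [p] alternation.
But 'grass' keeps [b] in both environments ([vɔzobɔ], [vɔzob]), so there is no rule changing /b/ to [p] in isolation.
Therefore /p/ is basic and [b] is derived by intervocalic voicing (voiceless stops become voiced between vowels).
So 'tree' = /ʒerip/.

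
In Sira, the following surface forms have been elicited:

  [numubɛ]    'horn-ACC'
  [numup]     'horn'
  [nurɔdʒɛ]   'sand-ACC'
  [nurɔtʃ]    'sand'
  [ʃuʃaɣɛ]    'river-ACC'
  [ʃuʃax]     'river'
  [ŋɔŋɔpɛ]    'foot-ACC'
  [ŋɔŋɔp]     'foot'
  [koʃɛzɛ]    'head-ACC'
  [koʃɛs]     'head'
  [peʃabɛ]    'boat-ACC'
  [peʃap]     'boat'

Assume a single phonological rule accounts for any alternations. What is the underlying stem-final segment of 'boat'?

The root 'boat' surfaces as [peʃabɛ] and [peʃap], with a stem-final [b] ~ [p] alternation.
The stem 'foot' ([ŋɔŋɔpɛ], [ŋɔŋɔp]) shows [p] unchanged in both environments, so [p] cannot be basic with [b] derived before the ACC suffix.
So /b/ is underlying, and a rule of word-final obstruent devoicing — voiced obstruents become voiceless word-finally — gives [p].

/b/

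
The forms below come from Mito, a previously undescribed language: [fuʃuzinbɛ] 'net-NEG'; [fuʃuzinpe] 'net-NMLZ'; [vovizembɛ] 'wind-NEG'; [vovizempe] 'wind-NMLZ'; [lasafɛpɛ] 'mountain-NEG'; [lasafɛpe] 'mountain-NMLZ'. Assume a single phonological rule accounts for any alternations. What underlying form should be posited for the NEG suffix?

/-bɛ/

The NEG morpheme has two allomorphs, [-bɛ] and [-pɛ].
By contrast the NMLZ suffix keeps its initial [p] throughout — that segment must be underlying.
The NEG suffix is therefore /-bɛ/ underlyingly, with post-vocalic devoicing: voiced stops become voiceless after a vowel.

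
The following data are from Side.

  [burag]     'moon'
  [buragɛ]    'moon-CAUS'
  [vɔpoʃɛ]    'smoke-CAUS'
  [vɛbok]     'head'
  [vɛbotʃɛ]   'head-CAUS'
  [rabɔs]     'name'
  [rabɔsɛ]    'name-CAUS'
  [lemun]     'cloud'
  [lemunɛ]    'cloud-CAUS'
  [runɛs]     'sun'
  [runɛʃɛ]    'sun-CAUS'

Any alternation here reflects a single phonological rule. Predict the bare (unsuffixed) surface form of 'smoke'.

The root 'sun' surfaces as [runɛs] and [runɛʃɛ], with a stem-final [s] ~ [ʃ] alternation.
If /s/ were underlying and a rule turned it into [ʃ] before the CAUS suffix, 'name' would also alternate; but it has [s] in both [rabɔs] and [rabɔsɛ].
The underlying segment must be /ʃ/; palato-alveolar /tʃ/ and /ʃ/ become [k] and [s] when no front vowel follows, yielding [s] there.
The one attested form of 'smoke', [vɔpoʃɛ], shows underlying /vɔpoʃ/. Applying the same rule when no front vowel follows gives [vɔpos].

[vɔpos]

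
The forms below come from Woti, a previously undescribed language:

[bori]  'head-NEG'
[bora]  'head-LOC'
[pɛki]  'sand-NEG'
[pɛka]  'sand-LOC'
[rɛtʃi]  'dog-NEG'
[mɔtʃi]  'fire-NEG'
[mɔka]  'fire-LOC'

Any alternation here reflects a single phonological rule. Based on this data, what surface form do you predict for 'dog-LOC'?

The root 'fire' surfaces as [mɔtʃi] and [mɔka], with a stem-final [tʃ] ~ [k] alternation.
But 'sand' keeps [k] in both environments ([pɛki], [pɛka]), so there is no rule changing /k/ to [tʃ] before the NEG suffix.
Therefore /tʃ/ is basic and [k] is derived by depalatalization (palato-alveolar /tʃ/ becomes [k] when no front vowel follows).
From [rɛtʃi] the stem 'dog' is /rɛtʃ/; when no front vowel follows this yields [rɛka].

[rɛka]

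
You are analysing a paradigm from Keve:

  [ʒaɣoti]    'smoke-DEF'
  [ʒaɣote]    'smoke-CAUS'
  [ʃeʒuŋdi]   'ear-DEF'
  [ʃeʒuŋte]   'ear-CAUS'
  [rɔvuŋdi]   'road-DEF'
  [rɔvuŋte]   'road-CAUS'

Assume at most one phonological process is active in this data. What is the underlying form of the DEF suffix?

The DEF morpheme has two allomorphs, [-di] and [-ti].
The CAUS suffix, which begins with [t], is invariant after every stem; so [t] is not altered by any rule here.
The DEF suffix is therefore /-di/ underlyingly, with post-vocalic devoicing: voiced stops become voiceless after a vowel.

/-di/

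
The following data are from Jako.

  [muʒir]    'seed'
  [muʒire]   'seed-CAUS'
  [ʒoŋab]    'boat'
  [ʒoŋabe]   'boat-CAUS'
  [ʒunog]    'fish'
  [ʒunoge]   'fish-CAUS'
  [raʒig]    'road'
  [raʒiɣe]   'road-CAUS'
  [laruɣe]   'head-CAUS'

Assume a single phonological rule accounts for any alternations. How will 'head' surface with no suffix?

[larug]

The root 'road' surfaces as [raʒig] and [raʒiɣe], with a stem-final [g] ~ [ɣ] alternation.
If /g/ were underlying and a rule turned it into [ɣ] before the CAUS suffix, 'fish' would also alternate; but it has [g] in both [ʒunog] and [ʒunoge].
So /ɣ/ is underlying, and a rule of word-final hardening — voiced fricatives become stops word-finally — gives [g].
From [laruɣe] the stem 'head' is /laruɣ/; word-finally this yields [larug].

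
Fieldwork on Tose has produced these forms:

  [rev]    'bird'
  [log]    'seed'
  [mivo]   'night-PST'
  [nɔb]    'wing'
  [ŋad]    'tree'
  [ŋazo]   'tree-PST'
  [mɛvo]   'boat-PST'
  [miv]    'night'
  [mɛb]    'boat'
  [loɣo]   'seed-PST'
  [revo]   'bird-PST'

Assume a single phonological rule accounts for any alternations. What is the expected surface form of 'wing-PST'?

[nɔvo]

The root 'boat' surfaces as [mɛvo] and [mɛb], with a stem-final [v] ~ [b] alternation.
The stem 'bird' ([revo], [rev]) shows [v] unchanged in both environments, so [v] cannot be basic with [b] derived in isolation.
So /b/ is underlying, and a rule of intervocalic spirantization — voiced stops become fricatives between vowels — gives [v].
The one attested form of 'wing', [nɔb], shows underlying /nɔb/. Applying the same rule between vowels gives [nɔvo].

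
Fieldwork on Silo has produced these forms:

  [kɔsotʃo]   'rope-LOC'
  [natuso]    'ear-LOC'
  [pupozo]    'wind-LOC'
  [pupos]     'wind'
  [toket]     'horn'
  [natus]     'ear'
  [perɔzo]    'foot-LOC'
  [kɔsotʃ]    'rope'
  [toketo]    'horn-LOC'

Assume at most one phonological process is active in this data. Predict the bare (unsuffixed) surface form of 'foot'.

'wind' shows [s] ~ [z] at the end of the stem ([pupos] vs [pupozo]).
If /s/ were underlying and a rule turned it into [z] before the LOC suffix, 'ear' would also alternate; but it has [s] in both [natus] and [natuso].
The alternation reflects word-final obstruent devoicing: voiced obstruents become voiceless word-finally. /z/ is underlying.
The one attested form of 'foot', [perɔzo], shows underlying /perɔz/. Applying the same rule word-finally gives [perɔs].

[perɔs]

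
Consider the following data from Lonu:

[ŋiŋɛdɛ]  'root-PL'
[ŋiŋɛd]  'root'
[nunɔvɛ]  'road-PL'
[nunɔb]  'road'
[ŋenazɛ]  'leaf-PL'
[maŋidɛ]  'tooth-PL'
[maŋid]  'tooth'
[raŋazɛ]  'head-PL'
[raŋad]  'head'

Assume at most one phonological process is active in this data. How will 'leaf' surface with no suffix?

In [raŋazɛ] and [raŋad] the final segment of 'head' alternates: [z] ~ [d].
If /d/ were underlying and a rule turned it into [z] before the PL suffix, 'root' would also alternate; but it has [d] in both [ŋiŋɛdɛ] and [ŋiŋɛd].
The underlying segment must be /z/; voiced fricatives become stops word-finally, yielding [d] there.
The one attested form of 'leaf', [ŋenazɛ], shows underlying /ŋenaz/. Applying the same rule word-finally gives [ŋenad].

[ŋenad]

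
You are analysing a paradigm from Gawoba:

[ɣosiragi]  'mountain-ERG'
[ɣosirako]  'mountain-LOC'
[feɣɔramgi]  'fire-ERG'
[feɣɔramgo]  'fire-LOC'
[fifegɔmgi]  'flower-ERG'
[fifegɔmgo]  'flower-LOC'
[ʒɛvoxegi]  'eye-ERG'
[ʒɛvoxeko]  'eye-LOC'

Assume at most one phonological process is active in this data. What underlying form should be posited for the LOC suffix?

/-ko/

The LOC suffix surfaces as [-go] and [-ko], depending on the final segment of the stem.
By contrast the ERG suffix keeps its initial [g] throughout — that segment must be underlying.
So the underlying form is /-ko/, and voiceless stops become voiced after a nasal.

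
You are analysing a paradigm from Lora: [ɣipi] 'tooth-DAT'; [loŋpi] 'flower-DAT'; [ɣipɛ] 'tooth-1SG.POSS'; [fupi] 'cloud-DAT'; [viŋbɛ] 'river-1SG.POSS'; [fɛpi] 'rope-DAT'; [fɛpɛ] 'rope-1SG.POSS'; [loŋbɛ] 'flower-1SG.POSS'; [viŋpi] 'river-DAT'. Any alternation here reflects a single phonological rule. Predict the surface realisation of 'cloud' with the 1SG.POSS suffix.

[fupɛ]

The 1SG.POSS morpheme has two allomorphs, [-bɛ] and [-pɛ].
The DAT suffix, which begins with [p], is invariant after every stem; so [p] is not altered by any rule here.
So the underlying form is /-bɛ/, and voiced stops become voiceless after a vowel.
After 'cloud', which ends in a vowel, the suffix surfaces as [-pɛ], giving [fupɛ].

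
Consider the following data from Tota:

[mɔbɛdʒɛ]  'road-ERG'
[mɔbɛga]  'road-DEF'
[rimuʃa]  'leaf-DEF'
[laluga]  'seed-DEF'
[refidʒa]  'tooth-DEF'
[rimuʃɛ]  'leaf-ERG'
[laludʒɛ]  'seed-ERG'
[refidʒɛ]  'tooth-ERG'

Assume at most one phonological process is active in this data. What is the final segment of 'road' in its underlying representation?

The root 'road' surfaces as [mɔbɛga] and [mɔbɛdʒɛ], with a stem-final [g] ~ [dʒ] alternation.
But 'tooth' keeps [dʒ] in both environments ([refidʒa], [refidʒɛ]), so there is no rule changing /dʒ/ to [g] before the DEF suffix.
The underlying segment must be /g/; /g/ becomes palato-alveolar [dʒ] before a front vowel, yielding [dʒ] there.

/g/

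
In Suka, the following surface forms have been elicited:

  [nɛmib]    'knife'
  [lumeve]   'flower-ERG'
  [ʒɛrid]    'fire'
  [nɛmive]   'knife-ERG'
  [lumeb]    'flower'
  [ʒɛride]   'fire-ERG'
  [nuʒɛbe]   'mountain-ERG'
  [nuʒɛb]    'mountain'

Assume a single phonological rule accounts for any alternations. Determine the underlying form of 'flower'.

The stem for 'flower' ends in [b] in [lumeb] but [v] in [lumeve].
Compare 'mountain', with invariant [b] in [nuʒɛb] and [nuʒɛbe]: an analysis with underlying /b/ and a rule producing [v] before the ERG suffix would wrongly predict alternation here too.
Therefore /v/ is basic and [b] is derived by word-final hardening (voiced fricatives become stops word-finally).
Hence 'flower' is /lumev/ underlyingly.

/lumev/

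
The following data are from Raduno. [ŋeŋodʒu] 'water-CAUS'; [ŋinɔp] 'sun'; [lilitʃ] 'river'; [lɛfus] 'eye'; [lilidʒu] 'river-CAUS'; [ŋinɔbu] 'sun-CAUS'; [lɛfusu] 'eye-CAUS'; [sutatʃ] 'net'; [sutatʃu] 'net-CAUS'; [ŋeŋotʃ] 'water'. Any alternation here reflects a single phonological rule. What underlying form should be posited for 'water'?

/ŋeŋodʒ/

'water' shows [tʃ] ~ [dʒ] at the end of the stem ([ŋeŋotʃ] vs [ŋeŋodʒu]).
If /tʃ/ were underlying and a rule turned it into [dʒ] before the CAUS suffix, 'net' would also alternate; but it has [tʃ] in both [sutatʃ] and [sutatʃu].
Therefore /dʒ/ is basic and [tʃ] is derived by word-final obstruent devoicing (voiced obstruents become voiceless word-finally).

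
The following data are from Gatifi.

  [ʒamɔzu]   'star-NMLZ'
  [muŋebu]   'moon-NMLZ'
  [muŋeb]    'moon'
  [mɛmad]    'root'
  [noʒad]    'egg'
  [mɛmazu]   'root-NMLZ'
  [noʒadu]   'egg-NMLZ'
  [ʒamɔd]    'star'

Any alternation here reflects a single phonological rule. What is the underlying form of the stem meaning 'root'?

/mɛmaz/

'root' shows [d] ~ [z] at the end of the stem ([mɛmad] vs [mɛmazu]).
Compare 'egg', with invariant [d] in [noʒad] and [noʒadu]: an analysis with underlying /d/ and a rule producing [z] before the NMLZ suffix would wrongly predict alternation here too.
So /z/ is underlying, and a rule of word-final hardening — voiced fricatives become stops word-finally — gives [d].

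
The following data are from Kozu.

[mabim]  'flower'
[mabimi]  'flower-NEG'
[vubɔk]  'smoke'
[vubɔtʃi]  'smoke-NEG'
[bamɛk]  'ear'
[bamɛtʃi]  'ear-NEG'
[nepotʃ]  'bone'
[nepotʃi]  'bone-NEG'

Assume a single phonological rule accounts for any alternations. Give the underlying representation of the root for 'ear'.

/bamɛk/

The stem for 'ear' ends in [k] in [bamɛk] but [tʃ] in [bamɛtʃi].
Compare 'bone', with invariant [tʃ] in [nepotʃ] and [nepotʃi]: an analysis with underlying /tʃ/ and a rule producing [k] in isolation would wrongly predict alternation here too.
The alternation reflects palatalization before a front vowel: /k/ becomes palato-alveolar [tʃ] before a front vowel. /k/ is underlying.
The underlying form of 'ear' is therefore /bamɛk/.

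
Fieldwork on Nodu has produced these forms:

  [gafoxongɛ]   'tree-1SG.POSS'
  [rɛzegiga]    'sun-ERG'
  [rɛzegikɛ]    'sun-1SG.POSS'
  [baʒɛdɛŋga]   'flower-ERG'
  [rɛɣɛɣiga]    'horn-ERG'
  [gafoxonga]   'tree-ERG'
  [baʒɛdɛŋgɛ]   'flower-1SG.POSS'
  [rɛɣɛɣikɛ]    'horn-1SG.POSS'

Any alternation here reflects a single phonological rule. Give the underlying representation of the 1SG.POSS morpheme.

/-kɛ/

The 1SG.POSS morpheme has two allomorphs, [-gɛ] and [-kɛ].
The ERG suffix, which begins with [g], is invariant after every stem; so [g] is not altered by any rule here.
The 1SG.POSS suffix is therefore /-kɛ/ underlyingly, with post-nasal voicing: voiceless stops become voiced after a nasal.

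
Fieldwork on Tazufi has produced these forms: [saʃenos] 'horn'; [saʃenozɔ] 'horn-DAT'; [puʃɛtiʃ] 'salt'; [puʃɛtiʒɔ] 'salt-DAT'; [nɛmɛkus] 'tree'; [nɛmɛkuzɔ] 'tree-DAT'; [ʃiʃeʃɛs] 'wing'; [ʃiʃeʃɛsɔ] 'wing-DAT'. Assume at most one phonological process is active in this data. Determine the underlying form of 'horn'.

/saʃenoz/

The root 'horn' surfaces as [saʃenos] and [saʃenozɔ], with a stem-final [s] ~ [z] alternation.
The stem 'wing' ([ʃiʃeʃɛs], [ʃiʃeʃɛsɔ]) shows [s] unchanged in both environments, so [s] cannot be basic with [z] derived before the DAT suffix.
The alternation reflects word-final obstruent devoicing: voiced obstruents become voiceless word-finally. /z/ is underlying.
So 'horn' = /saʃenoz/.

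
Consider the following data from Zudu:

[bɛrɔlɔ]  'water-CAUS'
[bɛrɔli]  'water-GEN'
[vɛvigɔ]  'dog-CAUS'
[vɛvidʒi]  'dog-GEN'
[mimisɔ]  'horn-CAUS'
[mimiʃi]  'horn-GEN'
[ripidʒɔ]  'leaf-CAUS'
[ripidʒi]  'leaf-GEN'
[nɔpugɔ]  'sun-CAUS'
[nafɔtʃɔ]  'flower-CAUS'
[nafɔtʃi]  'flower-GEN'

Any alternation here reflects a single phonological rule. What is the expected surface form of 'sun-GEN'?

The stem for 'dog' ends in [g] in [vɛvigɔ] but [dʒ] in [vɛvidʒi].
But 'leaf' keeps [dʒ] in both environments ([ripidʒɔ], [ripidʒi]), so there is no rule changing /dʒ/ to [g] before the CAUS suffix.
The alternation reflects palatalization before a front vowel: /g/ and /s/ become palato-alveolar [dʒ] and [ʃ] before a front vowel. /g/ is underlying.
From [nɔpugɔ] the stem 'sun' is /nɔpug/; before a front vowel this yields [nɔpudʒi].

[nɔpudʒi]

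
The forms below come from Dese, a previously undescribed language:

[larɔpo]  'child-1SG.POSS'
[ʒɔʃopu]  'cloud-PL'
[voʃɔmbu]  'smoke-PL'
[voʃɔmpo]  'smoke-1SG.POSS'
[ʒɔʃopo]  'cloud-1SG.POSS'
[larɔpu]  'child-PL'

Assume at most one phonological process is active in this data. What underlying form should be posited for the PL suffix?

/-bu/

The PL morpheme has two allomorphs, [-bu] and [-pu].
By contrast the 1SG.POSS suffix keeps its initial [p] throughout — that segment must be underlying.
The PL suffix is therefore /-bu/ underlyingly, with post-vocalic devoicing: voiced stops become voiceless after a vowel.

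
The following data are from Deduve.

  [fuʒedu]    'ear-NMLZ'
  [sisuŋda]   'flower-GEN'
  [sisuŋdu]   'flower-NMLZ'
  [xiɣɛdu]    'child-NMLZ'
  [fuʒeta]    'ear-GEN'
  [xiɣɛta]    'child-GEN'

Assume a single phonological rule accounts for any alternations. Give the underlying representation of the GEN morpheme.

The GEN suffix surfaces as [-da] and [-ta], depending on the final segment of the stem.
By contrast the NMLZ suffix keeps its initial [d] throughout — that segment must be underlying.
So the underlying form is /-ta/, and voiceless stops become voiced after a nasal.

/-ta/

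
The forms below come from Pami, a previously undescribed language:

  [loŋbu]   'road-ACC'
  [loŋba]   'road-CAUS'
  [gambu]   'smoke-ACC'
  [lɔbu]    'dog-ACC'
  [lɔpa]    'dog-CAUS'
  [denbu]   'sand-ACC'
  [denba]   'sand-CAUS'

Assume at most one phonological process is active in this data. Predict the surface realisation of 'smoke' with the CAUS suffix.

The CAUS morpheme has two allomorphs, [-ba] and [-pa].
By contrast the ACC suffix keeps its initial [b] throughout — that segment must be underlying.
So the underlying form is /-pa/, and voiceless stops become voiced after a nasal.
After 'smoke', which ends in a nasal, the suffix surfaces as [-ba], giving [gamba].

[gamba]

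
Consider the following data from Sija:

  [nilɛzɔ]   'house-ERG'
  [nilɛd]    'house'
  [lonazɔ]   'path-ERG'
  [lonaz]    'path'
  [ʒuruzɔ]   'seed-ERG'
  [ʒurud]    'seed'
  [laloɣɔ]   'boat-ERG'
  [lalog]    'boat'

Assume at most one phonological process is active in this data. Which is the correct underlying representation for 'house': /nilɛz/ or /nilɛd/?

/nilɛd/

The stem for 'house' ends in [z] in [nilɛzɔ] but [d] in [nilɛd].
If /z/ were underlying and a rule turned it into [d] in isolation, 'path' would also alternate; but it has [z] in both [lonazɔ] and [lonaz].
The alternation reflects intervocalic spirantization: voiced stops become fricatives between vowels. /d/ is underlying.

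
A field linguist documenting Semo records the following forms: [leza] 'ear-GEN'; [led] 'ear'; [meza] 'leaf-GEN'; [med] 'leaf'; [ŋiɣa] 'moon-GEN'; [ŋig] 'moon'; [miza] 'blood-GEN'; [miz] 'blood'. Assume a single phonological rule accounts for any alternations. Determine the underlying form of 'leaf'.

The root 'leaf' surfaces as [meza] and [med], with a stem-final [z] ~ [d] alternation.
If /z/ were underlying and a rule turned it into [d] in isolation, 'blood' would also alternate; but it has [z] in both [miza] and [miz].
The alternation reflects intervocalic spirantization: voiced stops become fricatives between vowels. /d/ is underlying.
So 'leaf' = /med/.

/med/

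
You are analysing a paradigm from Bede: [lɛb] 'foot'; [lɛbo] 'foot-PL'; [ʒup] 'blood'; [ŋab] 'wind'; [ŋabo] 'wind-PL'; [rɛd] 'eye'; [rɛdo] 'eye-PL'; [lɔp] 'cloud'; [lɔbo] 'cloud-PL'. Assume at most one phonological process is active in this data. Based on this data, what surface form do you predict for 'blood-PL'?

The stem for 'cloud' ends in [p] in [lɔp] but [b] in [lɔbo].
Compare 'wind', with invariant [b] in [ŋab] and [ŋabo]: an analysis with underlying /b/ and a rule producing [p] in isolation would wrongly predict alternation here too.
So /p/ is underlying, and a rule of intervocalic voicing — voiceless stops become voiced between vowels — gives [b].
The one attested form of 'blood', [ʒup], shows underlying /ʒup/. Applying the same rule between vowels gives [ʒubo].

[ʒubo]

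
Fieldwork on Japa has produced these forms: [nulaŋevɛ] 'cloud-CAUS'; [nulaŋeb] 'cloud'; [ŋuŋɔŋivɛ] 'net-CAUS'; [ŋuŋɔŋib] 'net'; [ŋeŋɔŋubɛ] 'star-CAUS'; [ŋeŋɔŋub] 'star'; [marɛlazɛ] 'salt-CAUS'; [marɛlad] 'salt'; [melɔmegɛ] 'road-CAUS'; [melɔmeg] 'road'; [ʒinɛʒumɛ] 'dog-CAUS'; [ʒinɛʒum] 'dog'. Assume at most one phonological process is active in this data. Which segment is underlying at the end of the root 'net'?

'net' shows [v] ~ [b] at the end of the stem ([ŋuŋɔŋivɛ] vs [ŋuŋɔŋib]).
Compare 'star', with invariant [b] in [ŋeŋɔŋubɛ] and [ŋeŋɔŋub]: an analysis with underlying /b/ and a rule producing [v] before the CAUS suffix would wrongly predict alternation here too.
The underlying segment must be /v/; voiced fricatives become stops word-finally, yielding [b] there.

/v/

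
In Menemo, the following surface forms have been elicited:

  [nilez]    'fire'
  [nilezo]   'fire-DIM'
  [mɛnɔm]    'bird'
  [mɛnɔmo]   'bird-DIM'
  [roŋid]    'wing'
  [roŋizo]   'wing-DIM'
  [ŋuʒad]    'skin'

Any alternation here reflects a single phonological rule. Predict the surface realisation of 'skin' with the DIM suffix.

[ŋuʒazo]

'wing' shows [d] ~ [z] at the end of the stem ([roŋid] vs [roŋizo]).
If /z/ were underlying and a rule turned it into [d] in isolation, 'fire' would also alternate; but it has [z] in both [nilez] and [nilezo].
Therefore /d/ is basic and [z] is derived by intervocalic spirantization (voiced stops become fricatives between vowels).
From [ŋuʒad] the stem 'skin' is /ŋuʒad/; between vowels this yields [ŋuʒazo].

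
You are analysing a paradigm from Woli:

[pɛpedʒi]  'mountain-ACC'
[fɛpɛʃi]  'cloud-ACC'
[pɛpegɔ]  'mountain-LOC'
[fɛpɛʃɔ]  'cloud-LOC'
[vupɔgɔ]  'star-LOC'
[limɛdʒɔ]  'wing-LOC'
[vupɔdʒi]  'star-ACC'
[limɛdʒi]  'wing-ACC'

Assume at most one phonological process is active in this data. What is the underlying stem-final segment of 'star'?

In [vupɔdʒi] and [vupɔgɔ] the final segment of 'star' alternates: [dʒ] ~ [g].
But 'wing' keeps [dʒ] in both environments ([limɛdʒi], [limɛdʒɔ]), so there is no rule changing /dʒ/ to [g] before the LOC suffix.
Therefore /g/ is basic and [dʒ] is derived by palatalization before a front vowel (/g/ becomes palato-alveolar [dʒ] before a front vowel).

/g/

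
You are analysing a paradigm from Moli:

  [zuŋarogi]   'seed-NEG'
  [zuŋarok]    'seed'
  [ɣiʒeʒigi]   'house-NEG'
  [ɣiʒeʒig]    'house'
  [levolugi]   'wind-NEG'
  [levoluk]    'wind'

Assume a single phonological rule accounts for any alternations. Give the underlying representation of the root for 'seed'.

The root 'seed' surfaces as [zuŋarogi] and [zuŋarok], with a stem-final [g] ~ [k] alternation.
The stem 'house' ([ɣiʒeʒigi], [ɣiʒeʒig]) shows [g] unchanged in both environments, so [g] cannot be basic with [k] derived in isolation.
So /k/ is underlying, and a rule of intervocalic voicing — voiceless stops become voiced between vowels — gives [g].

/zuŋarok/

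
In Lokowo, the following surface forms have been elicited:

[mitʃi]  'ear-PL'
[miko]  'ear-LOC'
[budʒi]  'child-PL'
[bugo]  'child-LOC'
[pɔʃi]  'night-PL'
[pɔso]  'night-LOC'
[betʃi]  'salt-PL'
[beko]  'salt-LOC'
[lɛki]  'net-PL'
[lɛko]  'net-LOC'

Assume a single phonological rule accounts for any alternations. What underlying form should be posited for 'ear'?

/mitʃ/

'ear' shows [tʃ] ~ [k] at the end of the stem ([mitʃi] vs [miko]).
Compare 'net', with invariant [k] in [lɛki] and [lɛko]: an analysis with underlying /k/ and a rule producing [tʃ] before the PL suffix would wrongly predict alternation here too.
The underlying segment must be /tʃ/; palato-alveolar /tʃ/, /dʒ/ and /ʃ/ become [k], [g] and [s] when no front vowel follows, yielding [k] there.
So 'ear' = /mitʃ/.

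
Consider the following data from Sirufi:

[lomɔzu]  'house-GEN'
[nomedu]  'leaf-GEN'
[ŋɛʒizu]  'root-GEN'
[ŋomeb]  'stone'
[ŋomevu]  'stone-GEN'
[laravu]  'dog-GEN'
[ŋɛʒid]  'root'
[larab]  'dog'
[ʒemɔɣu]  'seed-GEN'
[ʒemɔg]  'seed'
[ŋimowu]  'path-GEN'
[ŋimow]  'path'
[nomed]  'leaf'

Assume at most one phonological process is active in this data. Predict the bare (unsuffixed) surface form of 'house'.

[lomɔd]

The root 'root' surfaces as [ŋɛʒid] and [ŋɛʒizu], with a stem-final [d] ~ [z] alternation.
Compare 'leaf', with invariant [d] in [nomed] and [nomedu]: an analysis with underlying /d/ and a rule producing [z] before the GEN suffix would wrongly predict alternation here too.
Therefore /z/ is basic and [d] is derived by word-final hardening (voiced fricatives become stops word-finally).
From [lomɔzu] the stem 'house' is /lomɔz/; word-finally this yields [lomɔd].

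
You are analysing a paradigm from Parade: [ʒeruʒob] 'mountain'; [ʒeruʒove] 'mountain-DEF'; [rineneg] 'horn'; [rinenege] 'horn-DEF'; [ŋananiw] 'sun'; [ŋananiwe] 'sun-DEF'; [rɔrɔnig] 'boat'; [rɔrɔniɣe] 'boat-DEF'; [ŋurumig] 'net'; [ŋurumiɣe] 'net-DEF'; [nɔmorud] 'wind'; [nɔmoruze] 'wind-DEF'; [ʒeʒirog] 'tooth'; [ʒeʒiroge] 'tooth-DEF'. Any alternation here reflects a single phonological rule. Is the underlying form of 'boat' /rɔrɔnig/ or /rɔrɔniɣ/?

/rɔrɔniɣ/

In [rɔrɔnig] and [rɔrɔniɣe] the final segment of 'boat' alternates: [g] ~ [ɣ].
The stem 'horn' ([rineneg], [rinenege]) shows [g] unchanged in both environments, so [g] cannot be basic with [ɣ] derived before the DEF suffix.
The alternation reflects word-final hardening: voiced fricatives become stops word-finally. /ɣ/ is underlying.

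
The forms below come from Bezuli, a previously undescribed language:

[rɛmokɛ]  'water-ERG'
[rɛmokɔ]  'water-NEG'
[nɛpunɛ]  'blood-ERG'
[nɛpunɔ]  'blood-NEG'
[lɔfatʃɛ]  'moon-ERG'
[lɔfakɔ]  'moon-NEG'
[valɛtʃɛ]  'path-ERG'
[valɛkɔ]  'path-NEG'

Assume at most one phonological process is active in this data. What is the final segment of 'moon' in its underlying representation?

The stem for 'moon' ends in [tʃ] in [lɔfatʃɛ] but [k] in [lɔfakɔ].
But 'water' keeps [k] in both environments ([rɛmokɛ], [rɛmokɔ]), so there is no rule changing /k/ to [tʃ] before the ERG suffix.
So /tʃ/ is underlying, and a rule of depalatalization — palato-alveolar /tʃ/ becomes [k] when no front vowel follows — gives [k].

/tʃ/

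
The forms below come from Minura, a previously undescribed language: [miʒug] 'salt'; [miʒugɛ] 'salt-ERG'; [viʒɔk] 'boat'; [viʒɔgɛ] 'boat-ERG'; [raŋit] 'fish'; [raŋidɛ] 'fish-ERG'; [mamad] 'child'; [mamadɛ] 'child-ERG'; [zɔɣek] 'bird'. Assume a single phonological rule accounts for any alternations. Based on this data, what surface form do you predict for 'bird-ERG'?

[zɔɣegɛ]

In [viʒɔk] and [viʒɔgɛ] the final segment of 'boat' alternates: [k] ~ [g].
But 'salt' keeps [g] in both environments ([miʒug], [miʒugɛ]), so there is no rule changing /g/ to [k] in isolation.
The alternation reflects intervocalic voicing: voiceless stops become voiced between vowels. /k/ is underlying.
From [zɔɣek] the stem 'bird' is /zɔɣek/; between vowels this yields [zɔɣegɛ].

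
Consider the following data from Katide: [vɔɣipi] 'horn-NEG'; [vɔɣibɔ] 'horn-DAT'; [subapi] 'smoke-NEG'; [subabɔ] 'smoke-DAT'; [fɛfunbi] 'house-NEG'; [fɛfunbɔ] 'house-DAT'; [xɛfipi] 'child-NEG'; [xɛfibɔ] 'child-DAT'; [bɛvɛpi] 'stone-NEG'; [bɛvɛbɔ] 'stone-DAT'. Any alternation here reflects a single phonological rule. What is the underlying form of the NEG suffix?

/-pi/

The NEG morpheme has two allomorphs, [-bi] and [-pi].
By contrast the DAT suffix keeps its initial [b] throughout — that segment must be underlying.
So the underlying form is /-pi/, and voiceless stops become voiced after a nasal.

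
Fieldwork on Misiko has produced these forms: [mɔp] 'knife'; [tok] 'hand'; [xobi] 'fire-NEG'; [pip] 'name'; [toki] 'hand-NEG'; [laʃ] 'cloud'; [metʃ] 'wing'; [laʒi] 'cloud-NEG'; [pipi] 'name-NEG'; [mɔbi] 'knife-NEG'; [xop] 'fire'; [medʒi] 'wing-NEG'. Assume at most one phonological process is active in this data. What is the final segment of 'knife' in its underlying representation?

/b/

In [mɔbi] and [mɔp] the final segment of 'knife' alternates: [b] ~ [p].
If /p/ were underlying and a rule turned it into [b] before the NEG suffix, 'name' would also alternate; but it has [p] in both [pipi] and [pip].
The underlying segment must be /b/; voiced obstruents become voiceless word-finally, yielding [p] there.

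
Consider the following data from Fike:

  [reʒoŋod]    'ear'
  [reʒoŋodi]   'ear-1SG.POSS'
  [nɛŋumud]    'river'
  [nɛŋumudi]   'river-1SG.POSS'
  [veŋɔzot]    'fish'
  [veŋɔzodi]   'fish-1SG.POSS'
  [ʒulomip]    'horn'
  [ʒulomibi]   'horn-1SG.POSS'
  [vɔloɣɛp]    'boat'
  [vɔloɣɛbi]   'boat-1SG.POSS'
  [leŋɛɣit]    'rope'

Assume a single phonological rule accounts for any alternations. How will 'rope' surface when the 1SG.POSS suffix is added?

The root 'fish' surfaces as [veŋɔzot] and [veŋɔzodi], with a stem-final [t] ~ [d] alternation.
But 'river' keeps [d] in both environments ([nɛŋumud], [nɛŋumudi]), so there is no rule changing /d/ to [t] in isolation.
The underlying segment must be /t/; voiceless stops become voiced between vowels, yielding [d] there.
The one attested form of 'rope', [leŋɛɣit], shows underlying /leŋɛɣit/. Applying the same rule between vowels gives [leŋɛɣidi].

[leŋɛɣidi]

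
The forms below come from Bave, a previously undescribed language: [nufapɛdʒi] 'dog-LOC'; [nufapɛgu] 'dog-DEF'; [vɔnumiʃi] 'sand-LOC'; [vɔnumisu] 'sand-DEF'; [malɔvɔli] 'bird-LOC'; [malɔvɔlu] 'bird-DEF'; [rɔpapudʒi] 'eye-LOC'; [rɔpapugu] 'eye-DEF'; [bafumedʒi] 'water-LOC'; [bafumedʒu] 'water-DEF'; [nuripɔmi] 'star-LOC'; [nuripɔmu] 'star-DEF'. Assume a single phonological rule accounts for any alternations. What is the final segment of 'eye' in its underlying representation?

/g/

'eye' shows [dʒ] ~ [g] at the end of the stem ([rɔpapudʒi] vs [rɔpapugu]).
Compare 'water', with invariant [dʒ] in [bafumedʒi] and [bafumedʒu]: an analysis with underlying /dʒ/ and a rule producing [g] before the DEF suffix would wrongly predict alternation here too.
Therefore /g/ is basic and [dʒ] is derived by palatalization before a front vowel (/g/ and /s/ become palato-alveolar [dʒ] and [ʃ] before a front vowel).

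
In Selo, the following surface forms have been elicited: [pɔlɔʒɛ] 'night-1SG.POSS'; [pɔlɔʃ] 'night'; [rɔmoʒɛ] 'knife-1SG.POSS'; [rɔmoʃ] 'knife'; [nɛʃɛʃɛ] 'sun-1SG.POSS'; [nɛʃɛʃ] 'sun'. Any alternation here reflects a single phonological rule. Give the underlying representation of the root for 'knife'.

/rɔmoʒ/

'knife' shows [ʒ] ~ [ʃ] at the end of the stem ([rɔmoʒɛ] vs [rɔmoʃ]).
If /ʃ/ were underlying and a rule turned it into [ʒ] before the 1SG.POSS suffix, 'sun' would also alternate; but it has [ʃ] in both [nɛʃɛʃɛ] and [nɛʃɛʃ].
The alternation reflects word-final obstruent devoicing: voiced obstruents become voiceless word-finally. /ʒ/ is underlying.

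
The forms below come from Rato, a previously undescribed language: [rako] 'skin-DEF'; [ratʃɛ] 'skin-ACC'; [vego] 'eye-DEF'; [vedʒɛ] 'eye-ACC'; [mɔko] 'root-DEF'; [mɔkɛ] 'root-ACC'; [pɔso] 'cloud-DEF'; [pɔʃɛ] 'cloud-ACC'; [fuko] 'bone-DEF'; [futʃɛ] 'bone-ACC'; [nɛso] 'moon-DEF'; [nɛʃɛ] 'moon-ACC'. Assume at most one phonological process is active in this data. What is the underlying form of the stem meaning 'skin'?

/ratʃ/

'skin' shows [k] ~ [tʃ] at the end of the stem ([rako] vs [ratʃɛ]).
The stem 'root' ([mɔko], [mɔkɛ]) shows [k] unchanged in both environments, so [k] cannot be basic with [tʃ] derived before the ACC suffix.
Therefore /tʃ/ is basic and [k] is derived by depalatalization (palato-alveolar /tʃ/, /dʒ/ and /ʃ/ become [k], [g] and [s] when no front vowel follows).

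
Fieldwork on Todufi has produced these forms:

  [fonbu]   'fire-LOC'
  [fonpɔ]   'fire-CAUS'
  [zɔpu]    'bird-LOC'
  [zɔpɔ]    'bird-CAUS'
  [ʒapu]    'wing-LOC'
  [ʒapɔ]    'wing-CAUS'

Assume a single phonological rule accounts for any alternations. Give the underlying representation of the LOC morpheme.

The LOC suffix surfaces as [-bu] and [-pu], depending on the final segment of the stem.
By contrast the CAUS suffix keeps its initial [p] throughout — that segment must be underlying.
The LOC suffix is therefore /-bu/ underlyingly, with post-vocalic devoicing: voiced stops become voiceless after a vowel.

/-bu/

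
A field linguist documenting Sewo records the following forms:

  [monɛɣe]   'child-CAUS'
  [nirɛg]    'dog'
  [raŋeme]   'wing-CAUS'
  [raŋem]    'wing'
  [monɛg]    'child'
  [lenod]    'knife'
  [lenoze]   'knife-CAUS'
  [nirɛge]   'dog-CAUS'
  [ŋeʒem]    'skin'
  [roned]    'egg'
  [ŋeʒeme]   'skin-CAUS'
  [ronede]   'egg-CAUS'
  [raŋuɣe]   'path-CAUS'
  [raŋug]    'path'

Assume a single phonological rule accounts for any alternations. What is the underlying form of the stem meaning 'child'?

In [monɛɣe] and [monɛg] the final segment of 'child' alternates: [ɣ] ~ [g].
The stem 'dog' ([nirɛge], [nirɛg]) shows [g] unchanged in both environments, so [g] cannot be basic with [ɣ] derived before the CAUS suffix.
The alternation reflects word-final hardening: voiced fricatives become stops word-finally. /ɣ/ is underlying.
So 'child' = /monɛɣ/.

/monɛɣ/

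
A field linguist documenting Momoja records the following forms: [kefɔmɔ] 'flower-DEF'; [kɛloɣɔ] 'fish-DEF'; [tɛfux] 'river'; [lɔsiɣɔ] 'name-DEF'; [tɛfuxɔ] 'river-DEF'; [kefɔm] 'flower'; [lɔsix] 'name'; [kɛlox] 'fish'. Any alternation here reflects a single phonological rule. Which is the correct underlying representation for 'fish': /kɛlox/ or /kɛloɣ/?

/kɛloɣ/

'fish' shows [ɣ] ~ [x] at the end of the stem ([kɛloɣɔ] vs [kɛlox]).
But 'river' keeps [x] in both environments ([tɛfuxɔ], [tɛfux]), so there is no rule changing /x/ to [ɣ] before the DEF suffix.
So /ɣ/ is underlying, and a rule of word-final obstruent devoicing — voiced obstruents become voiceless word-finally — gives [x].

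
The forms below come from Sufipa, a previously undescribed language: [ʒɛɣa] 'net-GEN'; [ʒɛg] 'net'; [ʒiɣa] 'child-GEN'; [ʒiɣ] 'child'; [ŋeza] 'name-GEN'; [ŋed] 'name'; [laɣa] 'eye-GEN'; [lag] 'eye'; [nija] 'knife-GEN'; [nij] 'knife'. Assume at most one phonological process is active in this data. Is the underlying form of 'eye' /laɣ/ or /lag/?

/lag/

The stem for 'eye' ends in [ɣ] in [laɣa] but [g] in [lag].
The stem 'child' ([ʒiɣa], [ʒiɣ]) shows [ɣ] unchanged in both environments, so [ɣ] cannot be basic with [g] derived in isolation.
The underlying segment must be /g/; voiced stops become fricatives between vowels, yielding [ɣ] there.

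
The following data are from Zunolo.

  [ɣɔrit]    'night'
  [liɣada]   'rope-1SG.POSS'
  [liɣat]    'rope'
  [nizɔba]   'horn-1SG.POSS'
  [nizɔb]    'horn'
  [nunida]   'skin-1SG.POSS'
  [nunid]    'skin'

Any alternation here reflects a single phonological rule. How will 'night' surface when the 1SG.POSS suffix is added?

'rope' shows [d] ~ [t] at the end of the stem ([liɣada] vs [liɣat]).
The stem 'skin' ([nunida], [nunid]) shows [d] unchanged in both environments, so [d] cannot be basic with [t] derived in isolation.
So /t/ is underlying, and a rule of intervocalic voicing — voiceless stops become voiced between vowels — gives [d].
The one attested form of 'night', [ɣɔrit], shows underlying /ɣɔrit/. Applying the same rule between vowels gives [ɣɔrida].

[ɣɔrida]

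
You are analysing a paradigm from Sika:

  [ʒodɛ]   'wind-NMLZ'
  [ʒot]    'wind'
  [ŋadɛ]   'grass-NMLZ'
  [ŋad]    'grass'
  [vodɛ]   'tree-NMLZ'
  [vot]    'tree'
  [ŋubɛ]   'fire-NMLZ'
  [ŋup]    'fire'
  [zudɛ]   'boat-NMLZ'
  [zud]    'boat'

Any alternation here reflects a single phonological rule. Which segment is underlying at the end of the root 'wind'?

/t/

The root 'wind' surfaces as [ʒodɛ] and [ʒot], with a stem-final [d] ~ [t] alternation.
Compare 'boat', with invariant [d] in [zudɛ] and [zud]: an analysis with underlying /d/ and a rule producing [t] in isolation would wrongly predict alternation here too.
The alternation reflects intervocalic voicing: voiceless stops become voiced between vowels. /t/ is underlying.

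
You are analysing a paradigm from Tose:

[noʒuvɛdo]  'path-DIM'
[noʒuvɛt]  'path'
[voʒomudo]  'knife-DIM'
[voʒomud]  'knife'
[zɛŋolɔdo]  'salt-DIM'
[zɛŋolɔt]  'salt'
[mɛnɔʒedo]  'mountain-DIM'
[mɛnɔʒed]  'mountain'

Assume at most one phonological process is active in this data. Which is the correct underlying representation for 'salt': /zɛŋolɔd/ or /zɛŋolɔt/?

/zɛŋolɔt/

'salt' shows [d] ~ [t] at the end of the stem ([zɛŋolɔdo] vs [zɛŋolɔt]).
But 'mountain' keeps [d] in both environments ([mɛnɔʒedo], [mɛnɔʒed]), so there is no rule changing /d/ to [t] in isolation.
So /t/ is underlying, and a rule of intervocalic voicing — voiceless stops become voiced between vowels — gives [d].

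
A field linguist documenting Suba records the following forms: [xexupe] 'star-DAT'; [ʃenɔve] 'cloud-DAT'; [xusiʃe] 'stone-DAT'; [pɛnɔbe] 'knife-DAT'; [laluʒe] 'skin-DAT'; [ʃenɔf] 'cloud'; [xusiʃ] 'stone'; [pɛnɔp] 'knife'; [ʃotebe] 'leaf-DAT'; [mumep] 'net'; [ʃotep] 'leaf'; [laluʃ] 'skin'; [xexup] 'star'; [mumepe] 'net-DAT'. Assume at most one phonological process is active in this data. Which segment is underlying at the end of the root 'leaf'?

/b/

The root 'leaf' surfaces as [ʃotep] and [ʃotebe], with a stem-final [p] ~ [b] alternation.
But 'net' keeps [p] in both environments ([mumep], [mumepe]), so there is no rule changing /p/ to [b] before the DAT suffix.
The alternation reflects word-final obstruent devoicing: voiced obstruents become voiceless word-finally. /b/ is underlying.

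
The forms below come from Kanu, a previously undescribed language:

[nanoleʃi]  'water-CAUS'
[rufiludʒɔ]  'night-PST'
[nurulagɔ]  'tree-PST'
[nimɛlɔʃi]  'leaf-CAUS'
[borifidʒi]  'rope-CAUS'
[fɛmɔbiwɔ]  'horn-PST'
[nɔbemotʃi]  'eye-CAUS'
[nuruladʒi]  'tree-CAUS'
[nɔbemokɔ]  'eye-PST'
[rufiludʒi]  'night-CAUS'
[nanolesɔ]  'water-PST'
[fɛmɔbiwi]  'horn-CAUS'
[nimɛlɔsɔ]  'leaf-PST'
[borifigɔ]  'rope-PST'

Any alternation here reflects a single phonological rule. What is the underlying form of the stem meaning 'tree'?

The stem for 'tree' ends in [dʒ] in [nuruladʒi] but [g] in [nurulagɔ].
The stem 'night' ([rufiludʒi], [rufiludʒɔ]) shows [dʒ] unchanged in both environments, so [dʒ] cannot be basic with [g] derived before the PST suffix.
The underlying segment must be /g/; /k/, /g/ and /s/ become palato-alveolar [tʃ], [dʒ] and [ʃ] before a front vowel, yielding [dʒ] there.
So 'tree' = /nurulag/.

/nurulag/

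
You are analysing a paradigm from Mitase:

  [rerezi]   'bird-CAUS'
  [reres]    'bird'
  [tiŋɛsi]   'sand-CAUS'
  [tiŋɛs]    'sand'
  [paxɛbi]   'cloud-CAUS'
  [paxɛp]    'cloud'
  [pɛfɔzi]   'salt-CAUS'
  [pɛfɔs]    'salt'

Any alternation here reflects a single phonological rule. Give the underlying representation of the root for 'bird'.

/rerez/

In [rerezi] and [reres] the final segment of 'bird' alternates: [z] ~ [s].
Compare 'sand', with invariant [s] in [tiŋɛsi] and [tiŋɛs]: an analysis with underlying /s/ and a rule producing [z] before the CAUS suffix would wrongly predict alternation here too.
Therefore /z/ is basic and [s] is derived by word-final obstruent devoicing (voiced obstruents become voiceless word-finally).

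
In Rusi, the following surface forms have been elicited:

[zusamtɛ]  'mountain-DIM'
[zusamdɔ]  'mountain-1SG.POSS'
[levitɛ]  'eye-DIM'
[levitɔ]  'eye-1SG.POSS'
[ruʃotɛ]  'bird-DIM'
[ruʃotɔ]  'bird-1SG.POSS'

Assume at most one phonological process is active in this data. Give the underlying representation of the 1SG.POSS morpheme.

The 1SG.POSS morpheme has two allomorphs, [-dɔ] and [-tɔ].
The DIM suffix, which begins with [t], is invariant after every stem; so [t] is not altered by any rule here.
So the underlying form is /-dɔ/, and voiced stops become voiceless after a vowel.

/-dɔ/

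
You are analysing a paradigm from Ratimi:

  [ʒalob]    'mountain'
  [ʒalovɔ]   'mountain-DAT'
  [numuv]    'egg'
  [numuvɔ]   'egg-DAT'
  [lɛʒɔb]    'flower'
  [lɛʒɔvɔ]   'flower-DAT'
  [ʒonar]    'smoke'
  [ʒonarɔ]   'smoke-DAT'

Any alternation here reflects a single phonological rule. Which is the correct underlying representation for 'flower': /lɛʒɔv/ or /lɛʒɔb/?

The root 'flower' surfaces as [lɛʒɔb] and [lɛʒɔvɔ], with a stem-final [b] ~ [v] alternation.
But 'egg' keeps [v] in both environments ([numuv], [numuvɔ]), so there is no rule changing /v/ to [b] in isolation.
Therefore /b/ is basic and [v] is derived by intervocalic spirantization (voiced stops become fricatives between vowels).

/lɛʒɔb/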